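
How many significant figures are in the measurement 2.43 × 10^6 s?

3

2.43 × 10^6: in scientific notation every digit of the coefficient is significant.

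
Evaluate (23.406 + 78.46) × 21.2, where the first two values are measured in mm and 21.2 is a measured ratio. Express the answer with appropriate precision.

2.16 × 10³ mm

23.406 mm + 78.46 mm = 101.866 mm; the sum is limited to 2 decimal places (5 s.f.).
Carrying full precision, 101.866 × 21.2 = 2159.5592 mm; 21.2 has 3 s.f., so the result keeps min(5, 3) = 3 s.f.
Rounded to 3 significant figures: 2.16 × 10³ mm.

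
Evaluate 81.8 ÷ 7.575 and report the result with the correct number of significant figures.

81.8 ÷ 7.575 = 10.798679868…
Multiplication/division keeps the fewest significant figures: 81.8 → 3 s.f., 7.575 → 4 s.f.; limit is 3.
Rounded to 3 significant figures: 10.8.

10.8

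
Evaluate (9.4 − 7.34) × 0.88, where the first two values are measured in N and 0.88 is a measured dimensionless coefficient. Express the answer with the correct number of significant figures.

9.4 N − 7.34 N = 2.06 N; the difference is limited to 1 decimal place (2 s.f.).
Carrying full precision, 2.06 × 0.88 = 1.8128 N; 0.88 has 2 s.f., so the result keeps min(2, 2) = 2 s.f.
Rounded to 2 significant figures: 1.8 N.

1.8 N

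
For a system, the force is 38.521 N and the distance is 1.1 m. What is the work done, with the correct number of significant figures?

work done = 38.521 N × 1.1 m = 42.3731 J.
38.521 has 5 significant figures; 1.1 has 2.
Division/multiplication keeps the fewest: 2 significant figures.
Rounded: 42 J.

42 J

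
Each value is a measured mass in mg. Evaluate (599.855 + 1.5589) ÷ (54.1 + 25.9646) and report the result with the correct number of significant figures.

7.51

599.855 + 1.5589 = 601.4139, limited to 3 d.p. → 6 s.f.; 54.1 + 25.9646 = 80.0646, limited to 1 d.p. → 3 s.f.
Carrying full precision, 601.4139 ÷ 80.0646 = 7.51160812644…; keep min(6, 3) = 3 s.f.
Rounded to 3 significant figures: 7.51.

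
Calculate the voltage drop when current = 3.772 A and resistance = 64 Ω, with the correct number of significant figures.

2.4 × 10^2 V

voltage drop = 3.772 A × 64 Ω = 241.408 V.
3.772 has 4 significant figures; 64 has 2.
Division/multiplication keeps the fewest: 2 significant figures.
Rounded: 2.4 × 10^2 V.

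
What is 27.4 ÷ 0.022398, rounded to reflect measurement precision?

1.22 × 10^3

27.4 ÷ 0.022398 = 1223.32351103…
Multiplication/division keeps the fewest significant figures: 27.4 → 3 s.f., 0.022398 → 5 s.f.; limit is 3.
Rounded to 3 significant figures: 1.22 × 10^3.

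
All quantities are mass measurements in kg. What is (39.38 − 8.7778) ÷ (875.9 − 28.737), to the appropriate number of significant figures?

39.38 − 8.7778 = 30.6022, limited to 2 d.p. → 4 s.f.; 875.9 − 28.737 = 847.163, limited to 1 d.p. → 4 s.f.
Carrying full precision, 30.6022 ÷ 847.163 = 0.0361231545759…; keep min(4, 4) = 4 s.f.
Rounded to 4 significant figures: 0.03612.

0.03612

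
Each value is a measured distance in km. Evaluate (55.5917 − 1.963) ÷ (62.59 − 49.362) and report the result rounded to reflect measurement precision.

55.5917 − 1.963 = 53.6287, limited to 3 d.p. → 5 s.f.; 62.59 − 49.362 = 13.228, limited to 2 d.p. → 4 s.f.
Carrying full precision, 53.6287 ÷ 13.228 = 4.05418052616…; keep min(5, 4) = 4 s.f.
Rounded to 4 significant figures: 4.054.

4.054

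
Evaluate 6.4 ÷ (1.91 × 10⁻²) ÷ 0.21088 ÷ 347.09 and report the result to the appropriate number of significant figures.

4.6

6.4 ÷ (1.91 × 10⁻²) ÷ 0.21088 ÷ 347.09 = 4.57792962808…
Multiplication/division keeps the fewest significant figures: 6.4 → 2 s.f., 1.91 × 10⁻² → 3 s.f., 0.21088 → 5 s.f., 347.09 → 5 s.f.; limit is 2.
Rounded to 2 significant figures: 4.6.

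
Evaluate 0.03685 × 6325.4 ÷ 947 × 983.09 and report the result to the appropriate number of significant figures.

242

0.03685 × 6325.4 ÷ 947 × 983.09 = 241.974045786…
Multiplication/division keeps the fewest significant figures: 0.03685 → 4 s.f., 6325.4 → 5 s.f., 947 → 3 s.f., 983.09 → 5 s.f.; limit is 3.
Rounded to 3 significant figures: 242.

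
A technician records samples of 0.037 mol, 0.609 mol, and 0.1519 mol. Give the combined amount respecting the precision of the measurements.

0.798 mol

0.037 mol + 0.609 mol + 0.1519 mol = 0.7979 mol.
Addition/subtraction keeps the fewest decimal places: 0.037 → 3 decimal places, 0.609 → 3 decimal places, 0.1519 → 4 decimal places; limit is 3.
Rounded to 3 decimal places: 0.798 mol.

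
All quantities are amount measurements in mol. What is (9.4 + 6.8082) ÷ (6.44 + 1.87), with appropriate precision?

1.95

9.4 + 6.8082 = 16.2082, limited to 1 d.p. → 3 s.f.; 6.44 + 1.87 = 8.31, limited to 2 d.p. → 3 s.f.
Carrying full precision, 16.2082 ÷ 8.31 = 1.95044524669…; keep min(3, 3) = 3 s.f.
Rounded to 3 significant figures: 1.95.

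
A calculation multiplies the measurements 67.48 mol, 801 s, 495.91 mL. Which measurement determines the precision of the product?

67.48 mol → 4 s.f.; 801 s → 3 s.f.; 495.91 mL → 5 s.f.
The fewest is 3 significant figures, from 801 s.

801 s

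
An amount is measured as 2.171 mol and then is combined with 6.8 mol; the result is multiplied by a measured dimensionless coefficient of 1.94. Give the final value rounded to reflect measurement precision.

2.171 mol + 6.8 mol = 8.971 mol; the sum is limited to 1 decimal place (2 s.f.).
Carrying full precision, 8.971 × 1.94 = 17.40374 mol; 1.94 has 3 s.f., so the result keeps min(2, 3) = 2 s.f.
Rounded to 2 significant figures: 17 mol.

17 mol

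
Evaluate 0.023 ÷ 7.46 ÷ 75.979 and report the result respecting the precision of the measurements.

0.023 ÷ 7.46 ÷ 75.979 = 0.0000405784482498…
Multiplication/division keeps the fewest significant figures: 0.023 → 2 s.f., 7.46 → 3 s.f., 75.979 → 5 s.f.; limit is 2.
Rounded to 2 significant figures: 4.1 × 10⁻⁵.

4.1 × 10⁻⁵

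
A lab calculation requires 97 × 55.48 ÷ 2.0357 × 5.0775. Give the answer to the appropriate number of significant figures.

97 × 55.48 ÷ 2.0357 × 5.0775 = 13422.8377954…
Multiplication/division keeps the fewest significant figures: 97 → 2 s.f., 55.48 → 4 s.f., 2.0357 → 5 s.f., 5.0775 → 5 s.f.; limit is 2.
Rounded to 2 significant figures: 1.3 × 10^4.

1.3 × 10^4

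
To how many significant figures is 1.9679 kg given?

5

1.9679: every digit is nonzero and significant.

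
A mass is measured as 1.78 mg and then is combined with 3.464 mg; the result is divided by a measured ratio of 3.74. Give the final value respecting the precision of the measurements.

1.40 mg

1.78 mg + 3.464 mg = 5.244 mg; the sum is limited to 2 decimal places (3 s.f.).
Carrying full precision, 5.244 ÷ 3.74 = 1.40213903743… mg; 3.74 has 3 s.f., so the result keeps min(3, 3) = 3 s.f.
Rounded to 3 significant figures: 1.40 mg.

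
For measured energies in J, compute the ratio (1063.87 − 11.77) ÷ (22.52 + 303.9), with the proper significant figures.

3.223

1063.87 − 11.77 = 1052.10, limited to 2 d.p. → 6 s.f.; 22.52 + 303.9 = 326.42, limited to 1 d.p. → 4 s.f.
Carrying full precision, 1052.10 ÷ 326.42 = 3.22314809142…; keep min(6, 4) = 4 s.f.
Rounded to 4 significant figures: 3.223.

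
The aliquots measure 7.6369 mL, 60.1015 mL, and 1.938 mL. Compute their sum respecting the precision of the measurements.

69.676 mL

7.6369 mL + 60.1015 mL + 1.938 mL = 69.6764 mL.
Addition/subtraction keeps the fewest decimal places: 7.6369 → 4 decimal places, 60.1015 → 4 decimal places, 1.938 → 3 decimal places; limit is 3.
Rounded to 3 decimal places: 69.676 mL.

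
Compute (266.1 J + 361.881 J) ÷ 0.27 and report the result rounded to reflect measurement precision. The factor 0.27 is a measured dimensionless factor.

2.3 × 10^3 J

266.1 J + 361.881 J = 627.981 J; the sum is limited to 1 decimal place (4 s.f.).
Carrying full precision, 627.981 ÷ 0.27 = 2325.85555556… J; 0.27 has 2 s.f., so the result keeps min(4, 2) = 2 s.f.
Rounded to 2 significant figures: 2.3 × 10^3 J.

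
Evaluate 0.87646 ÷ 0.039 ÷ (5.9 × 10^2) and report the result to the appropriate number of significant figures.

0.87646 ÷ 0.039 ÷ (5.9 × 10^2) = 0.0380903954802…
Multiplication/division keeps the fewest significant figures: 0.87646 → 5 s.f., 0.039 → 2 s.f., 5.9 × 10^2 → 2 s.f.; limit is 2.
Rounded to 2 significant figures: 0.038.

0.038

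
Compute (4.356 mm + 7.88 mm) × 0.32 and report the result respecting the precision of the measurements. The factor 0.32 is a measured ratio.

4.356 mm + 7.88 mm = 12.236 mm; the sum is limited to 2 decimal places (4 s.f.).
Carrying full precision, 12.236 × 0.32 = 3.91552 mm; 0.32 has 2 s.f., so the result keeps min(4, 2) = 2 s.f.
Rounded to 2 significant figures: 3.9 mm.

3.9 mm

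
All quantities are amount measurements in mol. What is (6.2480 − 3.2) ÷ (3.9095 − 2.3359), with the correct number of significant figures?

6.2480 − 3.2 = 3.0480, limited to 1 d.p. → 2 s.f.; 3.9095 − 2.3359 = 1.5736, limited to 4 d.p. → 5 s.f.
Carrying full precision, 3.0480 ÷ 1.5736 = 1.93695983732…; keep min(2, 5) = 2 s.f.
Rounded to 2 significant figures: 1.9.

1.9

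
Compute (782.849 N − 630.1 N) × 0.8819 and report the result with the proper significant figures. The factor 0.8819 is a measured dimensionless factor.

134.7 N

782.849 N − 630.1 N = 152.749 N; the difference is limited to 1 decimal place (4 s.f.).
Carrying full precision, 152.749 × 0.8819 = 134.7093431 N; 0.8819 has 4 s.f., so the result keeps min(4, 4) = 4 s.f.
Rounded to 4 significant figures: 134.7 N.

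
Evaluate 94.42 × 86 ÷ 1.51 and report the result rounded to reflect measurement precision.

94.42 × 86 ÷ 1.51 = 5377.56291391…
Multiplication/division keeps the fewest significant figures: 94.42 → 4 s.f., 86 → 2 s.f., 1.51 → 3 s.f.; limit is 2.
Rounded to 2 significant figures: 5.4 × 10^3.

5.4 × 10^3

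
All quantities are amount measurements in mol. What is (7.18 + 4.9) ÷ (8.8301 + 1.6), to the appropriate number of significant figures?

7.18 + 4.9 = 12.08, limited to 1 d.p. → 3 s.f.; 8.8301 + 1.6 = 10.4301, limited to 1 d.p. → 3 s.f.
Carrying full precision, 12.08 ÷ 10.4301 = 1.15818640281…; keep min(3, 3) = 3 s.f.
Rounded to 3 significant figures: 1.16.

1.16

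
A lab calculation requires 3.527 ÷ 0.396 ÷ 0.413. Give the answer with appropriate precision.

3.527 ÷ 0.396 ÷ 0.413 = 21.5655342774…
Multiplication/division keeps the fewest significant figures: 3.527 → 4 s.f., 0.396 → 3 s.f., 0.413 → 3 s.f.; limit is 3.
Rounded to 3 significant figures: 21.6.

21.6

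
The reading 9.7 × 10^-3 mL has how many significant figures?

2

9.7 × 10^-3: in scientific notation every digit of the coefficient is significant.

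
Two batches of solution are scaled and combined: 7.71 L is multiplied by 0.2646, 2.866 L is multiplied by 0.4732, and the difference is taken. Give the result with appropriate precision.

7.71 × 0.2646 = 2.040066 → 2.04 L (3 s.f., last digit at the 10^-2 place).
2.866 × 0.4732 = 1.3561912 → 1.356 L (4 s.f., last digit at the 10^-3 place).
Difference: 0.6838748 L; keep the coarser place, 10^-2.
Result: 0.68 L.

0.68 L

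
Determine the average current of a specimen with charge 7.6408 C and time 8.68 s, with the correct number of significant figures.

average current = 7.6408 C ÷ 8.68 s = 0.880276497696… A.
7.6408 has 5 significant figures; 8.68 has 3.
Division/multiplication keeps the fewest: 3 significant figures.
Rounded: 8.80 × 10⁻¹ A.

8.80 × 10⁻¹ A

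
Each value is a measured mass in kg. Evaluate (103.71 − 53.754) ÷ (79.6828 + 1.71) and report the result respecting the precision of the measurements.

0.6138

103.71 − 53.754 = 49.956, limited to 2 d.p. → 4 s.f.; 79.6828 + 1.71 = 81.3928, limited to 2 d.p. → 4 s.f.
Carrying full precision, 49.956 ÷ 81.3928 = 0.61376436245…; keep min(4, 4) = 4 s.f.
Rounded to 4 significant figures: 0.6138.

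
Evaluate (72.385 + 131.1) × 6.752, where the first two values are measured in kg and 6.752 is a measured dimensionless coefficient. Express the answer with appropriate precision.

72.385 kg + 131.1 kg = 203.485 kg; the sum is limited to 1 decimal place (4 s.f.).
Carrying full precision, 203.485 × 6.752 = 1373.93072 kg; 6.752 has 4 s.f., so the result keeps min(4, 4) = 4 s.f.
Rounded to 4 significant figures: 1374 kg.

1374 kg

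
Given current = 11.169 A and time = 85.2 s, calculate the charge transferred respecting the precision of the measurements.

952 C

charge transferred = 11.169 A × 85.2 s = 951.5988 C.
11.169 has 5 significant figures; 85.2 has 3.
Division/multiplication keeps the fewest: 3 significant figures.
Rounded: 952 C.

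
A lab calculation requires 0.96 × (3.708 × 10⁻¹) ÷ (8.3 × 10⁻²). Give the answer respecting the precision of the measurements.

4.3

0.96 × (3.708 × 10⁻¹) ÷ (8.3 × 10⁻²) = 4.28877108434…
Multiplication/division keeps the fewest significant figures: 0.96 → 2 s.f., 3.708 × 10⁻¹ → 4 s.f., 8.3 × 10⁻² → 2 s.f.; limit is 2.
Rounded to 2 significant figures: 4.3.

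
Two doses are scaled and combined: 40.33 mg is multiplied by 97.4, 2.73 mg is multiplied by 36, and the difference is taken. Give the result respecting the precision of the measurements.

3.83 × 10^3 mg

40.33 × 97.4 = 3928.142 → 3.93 × 10^3 mg (3 s.f., last digit at the 10^1 place).
2.73 × 36 = 98.28 → 98 mg (2 s.f., last digit at the 10^0 place).
Difference: 3829.862 mg; keep the coarser place, 10^1.
Result: 3.83 × 10^3 mg.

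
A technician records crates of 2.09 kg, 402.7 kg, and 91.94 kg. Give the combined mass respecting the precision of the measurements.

2.09 kg + 402.7 kg + 91.94 kg = 496.73 kg.
Addition/subtraction keeps the fewest decimal places: 2.09 → 2 decimal places, 402.7 → 1 decimal place, 91.94 → 2 decimal places; limit is 1.
Rounded to 1 decimal place: 496.7 kg.

496.7 kg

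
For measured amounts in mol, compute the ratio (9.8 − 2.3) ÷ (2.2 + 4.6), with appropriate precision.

9.8 − 2.3 = 7.5, limited to 1 d.p. → 2 s.f.; 2.2 + 4.6 = 6.8, limited to 1 d.p. → 2 s.f.
Carrying full precision, 7.5 ÷ 6.8 = 1.10294117647…; keep min(2, 2) = 2 s.f.
Rounded to 2 significant figures: 1.1.

1.1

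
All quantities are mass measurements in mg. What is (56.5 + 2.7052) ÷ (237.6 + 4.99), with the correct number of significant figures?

56.5 + 2.7052 = 59.2052, limited to 1 d.p. → 3 s.f.; 237.6 + 4.99 = 242.59, limited to 1 d.p. → 4 s.f.
Carrying full precision, 59.2052 ÷ 242.59 = 0.244054577683…; keep min(3, 4) = 3 s.f.
Rounded to 3 significant figures: 0.244.

0.244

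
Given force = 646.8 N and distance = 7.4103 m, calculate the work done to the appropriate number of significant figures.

4793 J

work done = 646.8 N × 7.4103 m = 4792.98204 J.
646.8 has 4 significant figures; 7.4103 has 5.
Division/multiplication keeps the fewest: 4 significant figures.
Rounded: 4793 J.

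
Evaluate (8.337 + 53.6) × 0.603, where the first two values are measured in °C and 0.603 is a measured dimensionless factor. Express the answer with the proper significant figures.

8.337 °C + 53.6 °C = 61.937 °C; the sum is limited to 1 decimal place (3 s.f.).
Carrying full precision, 61.937 × 0.603 = 37.348011 °C; 0.603 has 3 s.f., so the result keeps min(3, 3) = 3 s.f.
Rounded to 3 significant figures: 37.3 °C.

37.3 °C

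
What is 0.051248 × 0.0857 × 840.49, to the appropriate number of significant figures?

0.051248 × 0.0857 × 840.49 = 3.69139308126…
Multiplication/division keeps the fewest significant figures: 0.051248 → 5 s.f., 0.0857 → 3 s.f., 840.49 → 5 s.f.; limit is 3.
Rounded to 3 significant figures: 3.69.

3.69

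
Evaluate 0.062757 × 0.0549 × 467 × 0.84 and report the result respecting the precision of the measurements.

0.062757 × 0.0549 × 467 × 0.84 = 1.3515455462…
Multiplication/division keeps the fewest significant figures: 0.062757 → 5 s.f., 0.0549 → 3 s.f., 467 → 3 s.f., 0.84 → 2 s.f.; limit is 2.
Rounded to 2 significant figures: 1.4.

1.4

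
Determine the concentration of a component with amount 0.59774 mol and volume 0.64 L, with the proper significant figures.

concentration = 0.59774 mol ÷ 0.64 L = 0.93396875 mol/L.
0.59774 has 5 significant figures; 0.64 has 2.
Division/multiplication keeps the fewest: 2 significant figures.
Rounded: 0.93 mol/L.

0.93 mol/L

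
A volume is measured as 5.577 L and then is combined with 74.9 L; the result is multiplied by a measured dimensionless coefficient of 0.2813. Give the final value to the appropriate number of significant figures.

5.577 L + 74.9 L = 80.477 L; the sum is limited to 1 decimal place (3 s.f.).
Carrying full precision, 80.477 × 0.2813 = 22.6381801 L; 0.2813 has 4 s.f., so the result keeps min(3, 4) = 3 s.f.
Rounded to 3 significant figures: 22.6 L.

22.6 L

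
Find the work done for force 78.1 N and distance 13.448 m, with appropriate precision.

work done = 78.1 N × 13.448 m = 1050.2888 J.
78.1 has 3 significant figures; 13.448 has 5.
Division/multiplication keeps the fewest: 3 significant figures.
Rounded: 1.05 × 10^3 J.

1.05 × 10^3 J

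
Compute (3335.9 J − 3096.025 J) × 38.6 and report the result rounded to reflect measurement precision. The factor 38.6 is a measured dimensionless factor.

3335.9 J − 3096.025 J = 239.875 J; the difference is limited to 1 decimal place (4 s.f.).
Carrying full precision, 239.875 × 38.6 = 9259.175 J; 38.6 has 3 s.f., so the result keeps min(4, 3) = 3 s.f.
Rounded to 3 significant figures: 9.26 × 10^3 J.

9.26 × 10^3 J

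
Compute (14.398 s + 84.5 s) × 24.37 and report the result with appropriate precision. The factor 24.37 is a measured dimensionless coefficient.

14.398 s + 84.5 s = 98.898 s; the sum is limited to 1 decimal place (3 s.f.).
Carrying full precision, 98.898 × 24.37 = 2410.14426 s; 24.37 has 4 s.f., so the result keeps min(3, 4) = 3 s.f.
Rounded to 3 significant figures: 2.41 × 10^3 s.

2.41 × 10^3 s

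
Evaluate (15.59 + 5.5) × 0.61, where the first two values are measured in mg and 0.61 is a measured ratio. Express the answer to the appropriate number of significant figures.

15.59 mg + 5.5 mg = 21.09 mg; the sum is limited to 1 decimal place (3 s.f.).
Carrying full precision, 21.09 × 0.61 = 12.8649 mg; 0.61 has 2 s.f., so the result keeps min(3, 2) = 2 s.f.
Rounded to 2 significant figures: 13 mg.

13 mg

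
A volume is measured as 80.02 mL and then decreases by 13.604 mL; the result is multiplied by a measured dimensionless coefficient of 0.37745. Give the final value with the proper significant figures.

25.07 mL

80.02 mL − 13.604 mL = 66.416 mL; the difference is limited to 2 decimal places (4 s.f.).
Carrying full precision, 66.416 × 0.37745 = 25.0687192 mL; 0.37745 has 5 s.f., so the result keeps min(4, 5) = 4 s.f.
Rounded to 4 significant figures: 25.07 mL.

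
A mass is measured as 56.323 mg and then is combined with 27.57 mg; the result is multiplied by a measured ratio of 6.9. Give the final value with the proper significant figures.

5.8 × 10² mg

56.323 mg + 27.57 mg = 83.893 mg; the sum is limited to 2 decimal places (4 s.f.).
Carrying full precision, 83.893 × 6.9 = 578.8617 mg; 6.9 has 2 s.f., so the result keeps min(4, 2) = 2 s.f.
Rounded to 2 significant figures: 5.8 × 10² mg.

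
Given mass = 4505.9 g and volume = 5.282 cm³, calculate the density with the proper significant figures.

density = 4505.9 g ÷ 5.282 cm³ = 853.067020068… g/cm³.
4505.9 has 5 significant figures; 5.282 has 4.
Division/multiplication keeps the fewest: 4 significant figures.
Rounded: 853.1 g/cm³.

853.1 g/cm³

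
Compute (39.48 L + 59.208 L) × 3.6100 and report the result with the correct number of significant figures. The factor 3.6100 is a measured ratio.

356.3 L

39.48 L + 59.208 L = 98.688 L; the sum is limited to 2 decimal places (4 s.f.).
Carrying full precision, 98.688 × 3.6100 = 356.26368 L; 3.6100 has 5 s.f., so the result keeps min(4, 5) = 4 s.f.
Rounded to 4 significant figures: 356.3 L.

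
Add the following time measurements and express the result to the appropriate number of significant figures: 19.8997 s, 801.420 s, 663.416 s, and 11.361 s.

19.8997 s + 801.420 s + 663.416 s + 11.361 s = 1496.0967 s.
Addition/subtraction keeps the fewest decimal places: 19.8997 → 4 decimal places, 801.420 → 3 decimal places, 663.416 → 3 decimal places, 11.361 → 3 decimal places; limit is 3.
Rounded to 3 decimal places: 1496.097 s.

1496.097 s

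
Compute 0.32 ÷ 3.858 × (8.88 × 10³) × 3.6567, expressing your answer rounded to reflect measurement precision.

0.32 ÷ 3.858 × (8.88 × 10³) × 3.6567 = 2693.33300156…
Multiplication/division keeps the fewest significant figures: 0.32 → 2 s.f., 3.858 → 4 s.f., 8.88 × 10³ → 3 s.f., 3.6567 → 5 s.f.; limit is 2.
Rounded to 2 significant figures: 2.7 × 10³.

2.7 × 10³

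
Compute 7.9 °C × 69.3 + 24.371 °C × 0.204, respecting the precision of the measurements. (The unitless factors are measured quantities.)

7.9 × 69.3 = 547.47 → 5.5 × 10^2 °C (2 s.f., last digit at the 10^1 place).
24.371 × 0.204 = 4.971684 → 4.97 °C (3 s.f., last digit at the 10^-2 place).
Sum: 552.441684 °C; keep the coarser place, 10^1.
Result: 5.5 × 10^2 °C.

5.5 × 10^2 °C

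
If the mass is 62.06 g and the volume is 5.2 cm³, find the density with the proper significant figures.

density = 62.06 g ÷ 5.2 cm³ = 11.9346153846… g/cm³.
62.06 has 4 significant figures; 5.2 has 2.
Division/multiplication keeps the fewest: 2 significant figures.
Rounded: 12 g/cm³.

12 g/cm³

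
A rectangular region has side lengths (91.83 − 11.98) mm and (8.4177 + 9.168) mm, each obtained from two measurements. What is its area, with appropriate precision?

91.83 − 11.98 = 79.85, limited to 2 d.p. → 4 s.f.; 8.4177 + 9.168 = 17.5857, limited to 3 d.p. → 5 s.f.
Carrying full precision, 79.85 × 17.5857 = 1404.218145; keep min(4, 5) = 4 s.f.
Rounded to 4 significant figures: 1404 mm².

1404 mm²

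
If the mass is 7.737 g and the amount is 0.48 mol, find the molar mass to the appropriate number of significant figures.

16 g/mol

molar mass = 7.737 g ÷ 0.48 mol = 16.11875 g/mol.
7.737 has 4 significant figures; 0.48 has 2.
Division/multiplication keeps the fewest: 2 significant figures.
Rounded: 16 g/mol.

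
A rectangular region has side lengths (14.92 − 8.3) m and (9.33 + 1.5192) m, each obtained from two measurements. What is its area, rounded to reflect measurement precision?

72 m²

14.92 − 8.3 = 6.62, limited to 1 d.p. → 2 s.f.; 9.33 + 1.5192 = 10.8492, limited to 2 d.p. → 4 s.f.
Carrying full precision, 6.62 × 10.8492 = 71.821704; keep min(2, 4) = 2 s.f.
Rounded to 2 significant figures: 72 m².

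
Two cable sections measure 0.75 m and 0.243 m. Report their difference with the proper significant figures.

0.51 m

0.75 m − 0.243 m = 0.507 m.
Addition/subtraction keeps the fewest decimal places: 0.75 → 2 decimal places, 0.243 → 3 decimal places; limit is 2.
Rounded to 2 decimal places: 0.51 m.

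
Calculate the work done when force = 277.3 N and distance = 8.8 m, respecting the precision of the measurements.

2.4 × 10^3 J

work done = 277.3 N × 8.8 m = 2440.24 J.
277.3 has 4 significant figures; 8.8 has 2.
Division/multiplication keeps the fewest: 2 significant figures.
Rounded: 2.4 × 10^3 J.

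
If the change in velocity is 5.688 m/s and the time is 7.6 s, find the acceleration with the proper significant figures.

0.75 m/s²

acceleration = 5.688 m/s ÷ 7.6 s = 0.748421052632… m/s².
5.688 has 4 significant figures; 7.6 has 2.
Division/multiplication keeps the fewest: 2 significant figures.
Rounded: 0.75 m/s².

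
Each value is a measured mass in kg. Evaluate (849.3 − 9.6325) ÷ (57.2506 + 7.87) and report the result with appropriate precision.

849.3 − 9.6325 = 839.6675, limited to 1 d.p. → 4 s.f.; 57.2506 + 7.87 = 65.1206, limited to 2 d.p. → 4 s.f.
Carrying full precision, 839.6675 ÷ 65.1206 = 12.8940381385…; keep min(4, 4) = 4 s.f.
Rounded to 4 significant figures: 12.89.

12.89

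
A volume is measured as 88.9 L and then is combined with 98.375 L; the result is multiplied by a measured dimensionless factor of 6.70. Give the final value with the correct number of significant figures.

1.25 × 10³ L

88.9 L + 98.375 L = 187.275 L; the sum is limited to 1 decimal place (4 s.f.).
Carrying full precision, 187.275 × 6.70 = 1254.7425 L; 6.70 has 3 s.f., so the result keeps min(4, 3) = 3 s.f.
Rounded to 3 significant figures: 1.25 × 10³ L.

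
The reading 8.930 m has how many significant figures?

8.930: trailing zeros after a decimal point are significant.

4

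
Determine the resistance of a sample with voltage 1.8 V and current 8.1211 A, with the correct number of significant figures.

resistance = 1.8 V ÷ 8.1211 A = 0.221644851067… Ω.
1.8 has 2 significant figures; 8.1211 has 5.
Division/multiplication keeps the fewest: 2 significant figures.
Rounded: 0.22 Ω.

0.22 Ω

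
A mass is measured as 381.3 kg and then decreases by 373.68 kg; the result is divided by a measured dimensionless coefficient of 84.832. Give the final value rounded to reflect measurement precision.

381.3 kg − 373.68 kg = 7.62 kg; the difference is limited to 1 decimal place (2 s.f.).
Carrying full precision, 7.62 ÷ 84.832 = 0.0898245944926… kg; 84.832 has 5 s.f., so the result keeps min(2, 5) = 2 s.f.
Rounded to 2 significant figures: 0.090 kg.

0.090 kg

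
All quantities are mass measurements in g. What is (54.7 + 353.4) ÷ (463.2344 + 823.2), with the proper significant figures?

0.3172

54.7 + 353.4 = 408.1, limited to 1 d.p. → 4 s.f.; 463.2344 + 823.2 = 1286.4344, limited to 1 d.p. → 5 s.f.
Carrying full precision, 408.1 ÷ 1286.4344 = 0.317233432191…; keep min(4, 5) = 4 s.f.
Rounded to 4 significant figures: 0.3172.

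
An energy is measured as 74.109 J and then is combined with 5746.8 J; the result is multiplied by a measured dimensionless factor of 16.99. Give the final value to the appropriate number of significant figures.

9.890 × 10^4 J

74.109 J + 5746.8 J = 5820.909 J; the sum is limited to 1 decimal place (5 s.f.).
Carrying full precision, 5820.909 × 16.99 = 98897.24391 J; 16.99 has 4 s.f., so the result keeps min(5, 4) = 4 s.f.
Rounded to 4 significant figures: 9.890 × 10^4 J.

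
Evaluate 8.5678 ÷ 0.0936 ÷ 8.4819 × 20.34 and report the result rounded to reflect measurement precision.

220.

8.5678 ÷ 0.0936 ÷ 8.4819 × 20.34 = 219.508464631…
Multiplication/division keeps the fewest significant figures: 8.5678 → 5 s.f., 0.0936 → 3 s.f., 8.4819 → 5 s.f., 20.34 → 4 s.f.; limit is 3.
Rounded to 3 significant figures: 220.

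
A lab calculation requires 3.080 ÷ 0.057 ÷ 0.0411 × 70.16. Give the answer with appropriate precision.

9.2 × 10^4

3.080 ÷ 0.057 ÷ 0.0411 × 70.16 = 92240.9185982…
Multiplication/division keeps the fewest significant figures: 3.080 → 4 s.f., 0.057 → 2 s.f., 0.0411 → 3 s.f., 70.16 → 4 s.f.; limit is 2.
Rounded to 2 significant figures: 9.2 × 10^4.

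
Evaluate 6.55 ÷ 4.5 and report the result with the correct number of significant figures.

6.55 ÷ 4.5 = 1.45555555556…
Multiplication/division keeps the fewest significant figures: 6.55 → 3 s.f., 4.5 → 2 s.f.; limit is 2.
Rounded to 2 significant figures: 1.5.

1.5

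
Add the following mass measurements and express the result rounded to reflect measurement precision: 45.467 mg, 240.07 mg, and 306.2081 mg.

45.467 mg + 240.07 mg + 306.2081 mg = 591.7451 mg.
Addition/subtraction keeps the fewest decimal places: 45.467 → 3 decimal places, 240.07 → 2 decimal places, 306.2081 → 4 decimal places; limit is 2.
Rounded to 2 decimal places: 591.75 mg.

591.75 mg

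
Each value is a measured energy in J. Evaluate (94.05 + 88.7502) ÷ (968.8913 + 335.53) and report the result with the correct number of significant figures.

0.14014

94.05 + 88.7502 = 182.8002, limited to 2 d.p. → 5 s.f.; 968.8913 + 335.53 = 1304.4213, limited to 2 d.p. → 6 s.f.
Carrying full precision, 182.8002 ÷ 1304.4213 = 0.140138925974…; keep min(5, 6) = 5 s.f.
Rounded to 5 significant figures: 0.14014.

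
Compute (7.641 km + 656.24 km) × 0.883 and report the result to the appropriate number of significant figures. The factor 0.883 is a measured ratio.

7.641 km + 656.24 km = 663.881 km; the sum is limited to 2 decimal places (5 s.f.).
Carrying full precision, 663.881 × 0.883 = 586.206923 km; 0.883 has 3 s.f., so the result keeps min(5, 3) = 3 s.f.
Rounded to 3 significant figures: 586 km.

586 km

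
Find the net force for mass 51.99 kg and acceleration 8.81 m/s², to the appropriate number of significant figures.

458 N

net force = 51.99 kg × 8.81 m/s² = 458.0319 N.
51.99 has 4 significant figures; 8.81 has 3.
Division/multiplication keeps the fewest: 3 significant figures.
Rounded: 458 N.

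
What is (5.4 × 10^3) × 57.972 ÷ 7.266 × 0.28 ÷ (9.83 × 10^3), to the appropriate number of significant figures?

(5.4 × 10^3) × 57.972 ÷ 7.266 × 0.28 ÷ (9.83 × 10^3) = 1.22721643665…
Multiplication/division keeps the fewest significant figures: 5.4 × 10^3 → 2 s.f., 57.972 → 5 s.f., 7.266 → 4 s.f., 0.28 → 2 s.f., 9.83 × 10^3 → 3 s.f.; limit is 2.
Rounded to 2 significant figures: 1.2.

1.2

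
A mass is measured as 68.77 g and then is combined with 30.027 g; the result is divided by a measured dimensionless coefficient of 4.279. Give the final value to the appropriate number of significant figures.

68.77 g + 30.027 g = 98.797 g; the sum is limited to 2 decimal places (4 s.f.).
Carrying full precision, 98.797 ÷ 4.279 = 23.0888057957… g; 4.279 has 4 s.f., so the result keeps min(4, 4) = 4 s.f.
Rounded to 4 significant figures: 23.09 g.

23.09 g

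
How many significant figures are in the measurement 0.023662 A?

5

0.023662: leading zeros are not significant.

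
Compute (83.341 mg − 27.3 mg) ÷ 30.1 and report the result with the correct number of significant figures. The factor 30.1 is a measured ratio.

83.341 mg − 27.3 mg = 56.041 mg; the difference is limited to 1 decimal place (3 s.f.).
Carrying full precision, 56.041 ÷ 30.1 = 1.86182724252… mg; 30.1 has 3 s.f., so the result keeps min(3, 3) = 3 s.f.
Rounded to 3 significant figures: 1.86 mg.

1.86 mg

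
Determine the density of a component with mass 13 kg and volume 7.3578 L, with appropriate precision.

1.8 kg/L

density = 13 kg ÷ 7.3578 L = 1.7668324771… kg/L.
13 has 2 significant figures; 7.3578 has 5.
Division/multiplication keeps the fewest: 2 significant figures.
Rounded: 1.8 kg/L.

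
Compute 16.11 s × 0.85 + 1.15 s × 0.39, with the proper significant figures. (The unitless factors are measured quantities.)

14 s

16.11 × 0.85 = 13.6935 → 14 s (2 s.f., last digit at the 10^0 place).
1.15 × 0.39 = 0.4485 → 0.45 s (2 s.f., last digit at the 10^-2 place).
Sum: 14.142 s; keep the coarser place, 10^0.
Result: 14 s.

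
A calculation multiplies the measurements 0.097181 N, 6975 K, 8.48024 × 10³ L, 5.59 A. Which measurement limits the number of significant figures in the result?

5.59 A

0.097181 N → 5 s.f.; 6975 K → 4 s.f.; 8.48024 × 10³ L → 6 s.f.; 5.59 A → 3 s.f.
The fewest is 3 significant figures, from 5.59 A.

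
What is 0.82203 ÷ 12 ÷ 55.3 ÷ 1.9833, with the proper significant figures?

0.82203 ÷ 12 ÷ 55.3 ÷ 1.9833 = 0.000624586910103…
Multiplication/division keeps the fewest significant figures: 0.82203 → 5 s.f., 12 → 2 s.f., 55.3 → 3 s.f., 1.9833 → 5 s.f.; limit is 2.
Rounded to 2 significant figures: 6.2 × 10^-4.

6.2 × 10^-4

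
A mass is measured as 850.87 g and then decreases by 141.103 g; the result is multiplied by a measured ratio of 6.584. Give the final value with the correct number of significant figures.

850.87 g − 141.103 g = 709.767 g; the difference is limited to 2 decimal places (5 s.f.).
Carrying full precision, 709.767 × 6.584 = 4673.105928 g; 6.584 has 4 s.f., so the result keeps min(5, 4) = 4 s.f.
Rounded to 4 significant figures: 4673 g.

4673 g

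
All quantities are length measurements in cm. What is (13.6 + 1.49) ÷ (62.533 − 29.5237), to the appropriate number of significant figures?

13.6 + 1.49 = 15.09, limited to 1 d.p. → 3 s.f.; 62.533 − 29.5237 = 33.0093, limited to 3 d.p. → 5 s.f.
Carrying full precision, 15.09 ÷ 33.0093 = 0.457143895811…; keep min(3, 5) = 3 s.f.
Rounded to 3 significant figures: 0.457.

0.457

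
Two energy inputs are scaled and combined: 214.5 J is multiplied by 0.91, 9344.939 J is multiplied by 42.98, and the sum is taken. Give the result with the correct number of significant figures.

4.018 × 10⁵ J

214.5 × 0.91 = 195.195 → 2.0 × 10² J (2 s.f., last digit at the 10^1 place).
9344.939 × 42.98 = 401645.47822 → 4.016 × 10⁵ J (4 s.f., last digit at the 10^2 place).
Sum: 401840.67322 J; keep the coarser place, 10^2.
Result: 4.018 × 10⁵ J.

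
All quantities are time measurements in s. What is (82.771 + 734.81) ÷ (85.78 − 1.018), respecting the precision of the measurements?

82.771 + 734.81 = 817.581, limited to 2 d.p. → 5 s.f.; 85.78 − 1.018 = 84.762, limited to 2 d.p. → 4 s.f.
Carrying full precision, 817.581 ÷ 84.762 = 9.64560770156…; keep min(5, 4) = 4 s.f.
Rounded to 4 significant figures: 9.646.

9.646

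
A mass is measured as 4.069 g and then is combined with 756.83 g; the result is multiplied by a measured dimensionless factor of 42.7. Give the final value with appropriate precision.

4.069 g + 756.83 g = 760.899 g; the sum is limited to 2 decimal places (5 s.f.).
Carrying full precision, 760.899 × 42.7 = 32490.3873 g; 42.7 has 3 s.f., so the result keeps min(5, 3) = 3 s.f.
Rounded to 3 significant figures: 3.25 × 10⁴ g.

3.25 × 10⁴ g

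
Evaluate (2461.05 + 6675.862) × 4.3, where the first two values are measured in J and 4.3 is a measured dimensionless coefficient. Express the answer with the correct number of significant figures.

2461.05 J + 6675.862 J = 9136.912 J; the sum is limited to 2 decimal places (6 s.f.).
Carrying full precision, 9136.912 × 4.3 = 39288.7216 J; 4.3 has 2 s.f., so the result keeps min(6, 2) = 2 s.f.
Rounded to 2 significant figures: 3.9 × 10⁴ J.

3.9 × 10⁴ J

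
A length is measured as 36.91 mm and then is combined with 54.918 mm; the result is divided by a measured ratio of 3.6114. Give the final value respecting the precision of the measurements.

25.43 mm

36.91 mm + 54.918 mm = 91.828 mm; the sum is limited to 2 decimal places (4 s.f.).
Carrying full precision, 91.828 ÷ 3.6114 = 25.427258127… mm; 3.6114 has 5 s.f., so the result keeps min(4, 5) = 4 s.f.
Rounded to 4 significant figures: 25.43 mm.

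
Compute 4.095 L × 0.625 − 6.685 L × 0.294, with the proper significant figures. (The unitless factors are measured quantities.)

0.59 L

4.095 × 0.625 = 2.559375 → 2.56 L (3 s.f., last digit at the 10^-2 place).
6.685 × 0.294 = 1.96539 → 1.97 L (3 s.f., last digit at the 10^-2 place).
Difference: 0.593985 L; keep the coarser place, 10^-2.
Result: 0.59 L.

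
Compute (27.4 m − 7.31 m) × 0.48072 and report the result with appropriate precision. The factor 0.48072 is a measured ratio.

27.4 m − 7.31 m = 20.09 m; the difference is limited to 1 decimal place (3 s.f.).
Carrying full precision, 20.09 × 0.48072 = 9.6576648 m; 0.48072 has 5 s.f., so the result keeps min(3, 5) = 3 s.f.
Rounded to 3 significant figures: 9.66 m.

9.66 m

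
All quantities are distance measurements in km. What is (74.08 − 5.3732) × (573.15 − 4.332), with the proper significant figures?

74.08 − 5.3732 = 68.7068, limited to 2 d.p. → 4 s.f.; 573.15 − 4.332 = 568.818, limited to 2 d.p. → 5 s.f.
Carrying full precision, 68.7068 × 568.818 = 39081.6645624; keep min(4, 5) = 4 s.f.
Rounded to 4 significant figures: 3.908 × 10⁴ km².

3.908 × 10⁴ km²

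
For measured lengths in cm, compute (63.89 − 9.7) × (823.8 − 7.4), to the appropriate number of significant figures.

4.42 × 10^4 cm²

63.89 − 9.7 = 54.19, limited to 1 d.p. → 3 s.f.; 823.8 − 7.4 = 816.4, limited to 1 d.p. → 4 s.f.
Carrying full precision, 54.19 × 816.4 = 44240.716; keep min(3, 4) = 3 s.f.
Rounded to 3 significant figures: 4.42 × 10^4 cm².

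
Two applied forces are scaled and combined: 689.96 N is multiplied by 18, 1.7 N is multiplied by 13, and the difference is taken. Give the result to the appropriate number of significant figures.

689.96 × 18 = 12419.28 → 1.2 × 10⁴ N (2 s.f., last digit at the 10^3 place).
1.7 × 13 = 22.1 → 22 N (2 s.f., last digit at the 10^0 place).
Difference: 12397.18 N; keep the coarser place, 10^3.
Result: 1.2 × 10⁴ N.

1.2 × 10⁴ N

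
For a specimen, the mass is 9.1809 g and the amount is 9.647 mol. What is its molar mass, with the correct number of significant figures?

0.9517 g/mol

molar mass = 9.1809 g ÷ 9.647 mol = 0.951684461491… g/mol.
9.1809 has 5 significant figures; 9.647 has 4.
Division/multiplication keeps the fewest: 4 significant figures.
Rounded: 0.9517 g/mol.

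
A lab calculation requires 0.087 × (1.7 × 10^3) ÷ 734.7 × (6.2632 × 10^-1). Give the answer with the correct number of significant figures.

0.13

0.087 × (1.7 × 10^3) ÷ 734.7 × (6.2632 × 10^-1) = 0.126082384647…
Multiplication/division keeps the fewest significant figures: 0.087 → 2 s.f., 1.7 × 10^3 → 2 s.f., 734.7 → 4 s.f., 6.2632 × 10^-1 → 5 s.f.; limit is 2.
Rounded to 2 significant figures: 0.13.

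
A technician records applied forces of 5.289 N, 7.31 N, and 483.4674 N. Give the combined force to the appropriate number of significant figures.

496.07 N

5.289 N + 7.31 N + 483.4674 N = 496.0664 N.
Addition/subtraction keeps the fewest decimal places: 5.289 → 3 decimal places, 7.31 → 2 decimal places, 483.4674 → 4 decimal places; limit is 2.
Rounded to 2 decimal places: 496.07 N.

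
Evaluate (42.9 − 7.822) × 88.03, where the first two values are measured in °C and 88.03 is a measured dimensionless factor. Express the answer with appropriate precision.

3.09 × 10^3 °C

42.9 °C − 7.822 °C = 35.078 °C; the difference is limited to 1 decimal place (3 s.f.).
Carrying full precision, 35.078 × 88.03 = 3087.91634 °C; 88.03 has 4 s.f., so the result keeps min(3, 4) = 3 s.f.
Rounded to 3 significant figures: 3.09 × 10^3 °C.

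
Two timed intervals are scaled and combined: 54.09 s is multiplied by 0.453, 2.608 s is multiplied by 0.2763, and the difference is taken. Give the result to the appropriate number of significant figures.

23.8 s

54.09 × 0.453 = 24.50277 → 24.5 s (3 s.f., last digit at the 10^-1 place).
2.608 × 0.2763 = 0.7205904 → 0.7206 s (4 s.f., last digit at the 10^-4 place).
Difference: 23.7821796 s; keep the coarser place, 10^-1.
Result: 23.8 s.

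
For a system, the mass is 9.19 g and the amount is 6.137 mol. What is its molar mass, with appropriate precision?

1.50 g/mol

molar mass = 9.19 g ÷ 6.137 mol = 1.49747433599… g/mol.
9.19 has 3 significant figures; 6.137 has 4.
Division/multiplication keeps the fewest: 3 significant figures.
Rounded: 1.50 g/mol.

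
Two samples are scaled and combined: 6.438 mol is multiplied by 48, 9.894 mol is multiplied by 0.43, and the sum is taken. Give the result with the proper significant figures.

3.1 × 10^2 mol

6.438 × 48 = 309.024 → 3.1 × 10^2 mol (2 s.f., last digit at the 10^1 place).
9.894 × 0.43 = 4.25442 → 4.3 mol (2 s.f., last digit at the 10^-1 place).
Sum: 313.27842 mol; keep the coarser place, 10^1.
Result: 3.1 × 10^2 mol.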